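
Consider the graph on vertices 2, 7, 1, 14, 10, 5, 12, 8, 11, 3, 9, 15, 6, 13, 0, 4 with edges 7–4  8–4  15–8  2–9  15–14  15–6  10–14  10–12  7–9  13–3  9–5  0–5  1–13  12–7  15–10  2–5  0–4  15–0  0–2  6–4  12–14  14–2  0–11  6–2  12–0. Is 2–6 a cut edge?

After removing 2–6, the path 2-14-15-6 still connects them, so the edge is not a bridge.

No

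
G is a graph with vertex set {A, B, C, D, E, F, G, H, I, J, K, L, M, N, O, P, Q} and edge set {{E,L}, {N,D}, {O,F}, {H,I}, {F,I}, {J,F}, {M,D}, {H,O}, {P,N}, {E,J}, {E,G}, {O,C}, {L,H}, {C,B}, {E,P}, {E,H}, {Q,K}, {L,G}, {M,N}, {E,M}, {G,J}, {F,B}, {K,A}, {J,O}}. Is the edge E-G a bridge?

After removing E-G, the path E-L-G still connects them, so the edge is not a bridge.

No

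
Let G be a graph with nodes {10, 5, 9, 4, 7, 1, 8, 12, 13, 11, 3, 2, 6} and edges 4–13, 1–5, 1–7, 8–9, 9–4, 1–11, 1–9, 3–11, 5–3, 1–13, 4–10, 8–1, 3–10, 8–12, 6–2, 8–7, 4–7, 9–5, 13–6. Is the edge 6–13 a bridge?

Yes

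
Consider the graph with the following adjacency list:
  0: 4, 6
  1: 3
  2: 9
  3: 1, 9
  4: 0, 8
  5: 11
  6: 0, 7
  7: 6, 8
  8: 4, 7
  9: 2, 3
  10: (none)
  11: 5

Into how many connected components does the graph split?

10 is isolated — a component by itself.
Starting from 5 we can reach 5, 11. That is one component of size 2.
Starting from 1 we can reach 1, 2, 3, 9. That is one component of size 4.
Starting from 0 we can reach 0, 4, 6, 7, 8. That is one component of size 5.
Total: 4 components.

4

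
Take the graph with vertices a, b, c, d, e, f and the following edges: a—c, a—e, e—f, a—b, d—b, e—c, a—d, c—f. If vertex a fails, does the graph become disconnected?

Deleting a raises the number of components from 1 to 2, so a is a cut vertex.

Yes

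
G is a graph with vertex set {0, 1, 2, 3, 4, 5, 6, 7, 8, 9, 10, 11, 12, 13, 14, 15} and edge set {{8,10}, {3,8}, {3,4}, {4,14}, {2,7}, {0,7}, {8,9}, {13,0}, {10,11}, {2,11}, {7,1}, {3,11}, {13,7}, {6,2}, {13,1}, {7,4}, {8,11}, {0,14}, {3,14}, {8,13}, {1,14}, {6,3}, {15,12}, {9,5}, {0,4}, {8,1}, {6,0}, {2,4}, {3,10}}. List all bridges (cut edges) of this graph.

12-15, 5-9, 8-9

The edges on the cycle 3-8-10-3 are not bridges since each lies on that cycle.
But removing 5-9 disconnects 5 from 9; removing 15-12 disconnects 15 from 12; removing 8-9 disconnects 8 from 9 — these are bridges.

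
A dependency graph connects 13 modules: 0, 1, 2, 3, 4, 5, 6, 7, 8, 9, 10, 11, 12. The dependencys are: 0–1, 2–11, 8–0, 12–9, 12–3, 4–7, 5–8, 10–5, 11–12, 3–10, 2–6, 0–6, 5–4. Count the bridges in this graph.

The edges on the cycle 2-11-12-3-10-5-8-0-6-2 are not bridges since each lies on that cycle.
But removing 4–5 disconnects 4 from 5; removing 9–12 disconnects 9 from 12; removing 4–7 disconnects 4 from 7; removing 1–0 disconnects 1 from 0 — these are bridges.
That makes 4 bridges.

4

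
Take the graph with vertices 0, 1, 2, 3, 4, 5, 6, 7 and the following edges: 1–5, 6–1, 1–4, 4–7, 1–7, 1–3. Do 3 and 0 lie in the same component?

No

The component containing 3 is {1, 3, 4, 5, 6, 7}, and 0 is not in it.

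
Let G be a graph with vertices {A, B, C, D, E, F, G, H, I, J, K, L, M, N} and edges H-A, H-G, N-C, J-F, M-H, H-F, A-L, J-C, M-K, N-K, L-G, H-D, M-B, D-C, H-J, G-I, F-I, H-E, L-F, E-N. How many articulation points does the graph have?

Removing M increases the component count from 1 to 2, so M is a cut vertex.
By contrast removing N leaves 1 component; it is not a cut vertex. No other vertex is a cut vertex either.

1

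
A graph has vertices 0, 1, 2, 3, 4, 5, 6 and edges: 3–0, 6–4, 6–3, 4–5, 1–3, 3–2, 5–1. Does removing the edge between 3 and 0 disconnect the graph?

Yes

Removing 3–0 leaves no path between 3 and 0: the component count goes from 1 to 2. So it is a bridge.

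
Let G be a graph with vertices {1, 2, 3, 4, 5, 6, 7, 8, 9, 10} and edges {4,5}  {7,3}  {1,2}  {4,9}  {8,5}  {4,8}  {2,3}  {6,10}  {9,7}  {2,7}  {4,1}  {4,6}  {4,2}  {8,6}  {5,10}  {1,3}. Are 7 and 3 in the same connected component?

From 7 we can reach 1, 2, 3, 4, 5, 6, 7, 8, 9, 10, which includes 3.

Yes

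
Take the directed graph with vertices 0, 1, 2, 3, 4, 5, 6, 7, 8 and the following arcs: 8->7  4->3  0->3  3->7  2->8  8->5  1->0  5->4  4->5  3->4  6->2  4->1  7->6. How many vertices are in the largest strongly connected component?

9

{0, 1, 2, 3, 4, 5, 6, 7, 8} are all mutually reachable — one SCC of size 9.
The largest has 9 vertices.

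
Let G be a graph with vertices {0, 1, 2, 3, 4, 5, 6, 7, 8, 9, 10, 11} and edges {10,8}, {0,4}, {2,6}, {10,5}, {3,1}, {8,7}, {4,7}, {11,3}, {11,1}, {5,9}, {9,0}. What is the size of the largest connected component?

Starting from 2 we can reach 2, 6. That is one component of size 2.
Starting from 1 we can reach 1, 3, 11. That is one component of size 3.
Starting from 0 we can reach 0, 4, 5, 7, 8, 9, 10. That is one component of size 7.
The largest has 7 vertices.

7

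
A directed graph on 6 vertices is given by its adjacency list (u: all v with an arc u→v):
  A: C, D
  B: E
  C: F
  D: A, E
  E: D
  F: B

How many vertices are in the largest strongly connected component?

6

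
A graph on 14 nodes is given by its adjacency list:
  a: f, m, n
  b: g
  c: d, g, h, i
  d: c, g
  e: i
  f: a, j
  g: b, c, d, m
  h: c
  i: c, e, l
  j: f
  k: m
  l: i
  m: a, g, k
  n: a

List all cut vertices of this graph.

a, c, f, g, i, m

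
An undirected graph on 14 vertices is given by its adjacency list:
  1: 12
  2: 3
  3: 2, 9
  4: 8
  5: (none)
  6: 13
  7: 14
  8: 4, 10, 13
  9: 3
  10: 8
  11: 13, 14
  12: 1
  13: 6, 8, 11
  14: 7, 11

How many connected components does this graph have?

4

5 is isolated — a component by itself.
Starting from 1 we can reach 1, 12. That is one component of size 2.
Starting from 2 we can reach 2, 3, 9. That is one component of size 3.
Starting from 4 we can reach 4, 6, 7, 8, 10, 11, 13, 14. That is one component of size 8.
Total: 4 components.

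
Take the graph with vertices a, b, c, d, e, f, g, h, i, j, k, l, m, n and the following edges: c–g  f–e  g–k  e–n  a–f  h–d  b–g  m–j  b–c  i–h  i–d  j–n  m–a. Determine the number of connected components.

4

l is isolated — a component by itself.
Starting from d we can reach d, h, i. That is one component of size 3.
Starting from b we can reach b, c, g, k. That is one component of size 4.
Starting from a we can reach a, e, f, j, m, n. That is one component of size 6.
Total: 4 components.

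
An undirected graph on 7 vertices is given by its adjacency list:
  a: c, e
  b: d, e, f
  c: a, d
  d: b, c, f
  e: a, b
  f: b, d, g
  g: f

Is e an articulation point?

Deleting e leaves 1 component (was 1) (its neighbors a, b remain connected to each other), so e is not a cut vertex.

No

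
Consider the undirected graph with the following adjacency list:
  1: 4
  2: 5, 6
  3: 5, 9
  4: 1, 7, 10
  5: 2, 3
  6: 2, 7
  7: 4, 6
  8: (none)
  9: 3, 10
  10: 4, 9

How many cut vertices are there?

1

Removing 4 increases the component count from 2 to 3, so 4 is a cut vertex.
By contrast removing 2 leaves 2 components; it is not a cut vertex. No other vertex is a cut vertex either.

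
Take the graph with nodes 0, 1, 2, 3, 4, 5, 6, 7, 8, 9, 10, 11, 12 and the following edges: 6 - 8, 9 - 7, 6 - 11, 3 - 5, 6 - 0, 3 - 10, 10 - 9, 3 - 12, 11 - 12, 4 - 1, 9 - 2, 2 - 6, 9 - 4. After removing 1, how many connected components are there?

With 1 gone, the remaining components are: {0, 2, 3, 4, 5, 6, 7, 8, 9, 10, 11, 12}.
That is 1 component.

1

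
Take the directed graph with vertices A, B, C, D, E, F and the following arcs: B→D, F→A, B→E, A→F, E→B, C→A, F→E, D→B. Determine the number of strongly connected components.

3

{B, D, E} are all mutually reachable — one SCC of size 3.
{A, F} are all mutually reachable — one SCC of size 2.
{C} is an SCC by itself.
That gives 3 strongly connected components.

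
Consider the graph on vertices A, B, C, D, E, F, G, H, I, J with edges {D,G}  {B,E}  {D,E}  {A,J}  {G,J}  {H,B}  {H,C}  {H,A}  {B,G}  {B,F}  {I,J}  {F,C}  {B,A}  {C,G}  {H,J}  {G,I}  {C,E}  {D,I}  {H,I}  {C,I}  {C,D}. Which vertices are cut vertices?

Removing B, for instance, still leaves 1 component. No single vertex removal increases the component count — the graph has no articulation points.

none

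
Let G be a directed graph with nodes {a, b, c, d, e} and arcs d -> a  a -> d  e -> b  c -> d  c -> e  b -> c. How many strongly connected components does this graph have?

2

{b, c, e} are all mutually reachable — one SCC of size 3.
{a, d} are all mutually reachable — one SCC of size 2.
That gives 2 strongly connected components.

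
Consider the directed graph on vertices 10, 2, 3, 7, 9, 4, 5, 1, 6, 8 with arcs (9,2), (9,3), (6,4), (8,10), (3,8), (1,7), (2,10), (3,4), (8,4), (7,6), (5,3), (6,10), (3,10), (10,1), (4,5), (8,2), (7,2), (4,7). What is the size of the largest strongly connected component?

{1, 2, 3, 4, 5, 6, 7, 8, 10} are all mutually reachable — one SCC of size 9.
{9} is an SCC by itself.
The largest has 9 vertices.

9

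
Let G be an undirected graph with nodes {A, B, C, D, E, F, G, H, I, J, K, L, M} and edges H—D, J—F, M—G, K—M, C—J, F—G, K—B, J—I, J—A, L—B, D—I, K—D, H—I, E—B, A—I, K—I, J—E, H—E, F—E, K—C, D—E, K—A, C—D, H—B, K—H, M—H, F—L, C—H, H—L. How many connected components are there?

Starting from A we can reach A, B, C, D, E, F, G, H, I, J, K, L, M. That is one component of size 13.
Total: 1 component.

1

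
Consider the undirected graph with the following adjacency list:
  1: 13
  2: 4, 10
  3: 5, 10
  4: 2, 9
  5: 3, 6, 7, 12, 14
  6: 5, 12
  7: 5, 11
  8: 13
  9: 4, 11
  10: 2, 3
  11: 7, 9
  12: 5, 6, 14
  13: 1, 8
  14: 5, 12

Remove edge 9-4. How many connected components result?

9 and 4 are still connected via 9-11-7-5-3-10-2-4, so the component count stays at 2.

2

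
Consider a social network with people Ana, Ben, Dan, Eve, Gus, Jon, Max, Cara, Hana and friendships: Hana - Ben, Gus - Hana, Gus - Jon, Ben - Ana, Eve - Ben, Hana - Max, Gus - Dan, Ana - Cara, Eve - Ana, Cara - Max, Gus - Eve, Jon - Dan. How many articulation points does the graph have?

1

Removing Gus increases the component count from 1 to 2, so Gus is a cut vertex.
By contrast removing Dan leaves 1 component; it is not a cut vertex. No other vertex is a cut vertex either.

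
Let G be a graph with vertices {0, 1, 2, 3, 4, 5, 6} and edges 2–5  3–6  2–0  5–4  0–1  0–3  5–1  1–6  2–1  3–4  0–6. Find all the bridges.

none

The edges on the cycle 2-5-1-0-2 are not bridges since each lies on that cycle.
Every edge lies on some cycle, so there are no bridges.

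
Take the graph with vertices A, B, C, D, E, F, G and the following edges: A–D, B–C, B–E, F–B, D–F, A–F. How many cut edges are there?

3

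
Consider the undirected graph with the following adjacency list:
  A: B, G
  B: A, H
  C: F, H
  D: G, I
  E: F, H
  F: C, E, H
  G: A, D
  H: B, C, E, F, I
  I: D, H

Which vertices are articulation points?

H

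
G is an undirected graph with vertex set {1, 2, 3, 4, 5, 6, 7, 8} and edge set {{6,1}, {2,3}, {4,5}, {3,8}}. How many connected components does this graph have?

4

7 is isolated — a component by itself.
Starting from 4 we can reach 4, 5. That is one component of size 2.
Starting from 1 we can reach 1, 6. That is one component of size 2.
Starting from 2 we can reach 2, 3, 8. That is one component of size 3.
Total: 4 components.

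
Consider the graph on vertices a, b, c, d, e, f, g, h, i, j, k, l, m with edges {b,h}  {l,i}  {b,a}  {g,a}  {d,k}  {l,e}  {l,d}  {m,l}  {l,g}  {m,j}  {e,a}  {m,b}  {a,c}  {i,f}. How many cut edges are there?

7

The edges on the cycle l-g-a-e-l are not bridges since each lies on that cycle.
But removing h - b disconnects h from b; removing d - k disconnects d from k; removing i - l disconnects i from l; removing c - a disconnects c from a — these are bridges.
In total 7 edges are bridges.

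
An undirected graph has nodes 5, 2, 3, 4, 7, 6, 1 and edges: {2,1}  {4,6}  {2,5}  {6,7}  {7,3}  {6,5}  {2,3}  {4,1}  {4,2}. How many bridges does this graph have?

The edges on the cycle 4-2-5-6-4 are not bridges since each lies on that cycle.
Every edge lies on some cycle, so there are no bridges.

0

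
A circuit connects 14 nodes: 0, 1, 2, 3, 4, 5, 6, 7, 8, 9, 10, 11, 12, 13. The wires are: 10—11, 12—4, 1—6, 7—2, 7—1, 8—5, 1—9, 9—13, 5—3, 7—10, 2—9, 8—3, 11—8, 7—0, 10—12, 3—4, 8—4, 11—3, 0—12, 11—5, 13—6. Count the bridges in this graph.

0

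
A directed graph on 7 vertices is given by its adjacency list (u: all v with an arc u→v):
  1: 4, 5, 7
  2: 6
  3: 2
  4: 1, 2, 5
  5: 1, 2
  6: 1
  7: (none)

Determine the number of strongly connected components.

3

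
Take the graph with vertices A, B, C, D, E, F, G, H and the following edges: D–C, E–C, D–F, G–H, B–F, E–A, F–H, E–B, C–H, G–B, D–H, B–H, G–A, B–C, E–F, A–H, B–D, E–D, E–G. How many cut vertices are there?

0

Removing G, for instance, still leaves 1 component. No single vertex removal increases the component count — the graph has no articulation points.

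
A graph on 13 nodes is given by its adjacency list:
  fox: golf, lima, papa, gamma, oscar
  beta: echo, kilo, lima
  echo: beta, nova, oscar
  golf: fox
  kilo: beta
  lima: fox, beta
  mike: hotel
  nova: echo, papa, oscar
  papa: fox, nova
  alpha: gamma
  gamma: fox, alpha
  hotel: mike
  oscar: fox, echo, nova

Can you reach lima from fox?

Yes

From fox we can reach fox, beta, echo, golf, kilo, lima, nova, papa, alpha, gamma, oscar, which includes lima.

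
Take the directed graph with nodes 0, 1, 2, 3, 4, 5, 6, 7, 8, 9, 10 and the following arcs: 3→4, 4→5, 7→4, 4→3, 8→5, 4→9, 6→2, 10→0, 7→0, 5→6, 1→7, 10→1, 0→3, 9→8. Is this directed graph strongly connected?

No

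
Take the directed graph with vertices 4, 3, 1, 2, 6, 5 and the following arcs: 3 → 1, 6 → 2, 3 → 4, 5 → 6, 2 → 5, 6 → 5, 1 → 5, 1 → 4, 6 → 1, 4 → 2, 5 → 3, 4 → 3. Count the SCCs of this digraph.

1

{1, 2, 3, 4, 5, 6} are all mutually reachable — one SCC of size 6.
That gives 1 strongly connected component.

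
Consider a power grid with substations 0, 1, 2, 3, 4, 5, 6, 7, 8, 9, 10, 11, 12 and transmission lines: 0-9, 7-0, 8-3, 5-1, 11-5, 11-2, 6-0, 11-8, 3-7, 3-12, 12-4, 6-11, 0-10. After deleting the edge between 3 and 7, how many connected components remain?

3 and 7 are still connected via 3-8-11-6-0-7, so the component count stays at 1.

1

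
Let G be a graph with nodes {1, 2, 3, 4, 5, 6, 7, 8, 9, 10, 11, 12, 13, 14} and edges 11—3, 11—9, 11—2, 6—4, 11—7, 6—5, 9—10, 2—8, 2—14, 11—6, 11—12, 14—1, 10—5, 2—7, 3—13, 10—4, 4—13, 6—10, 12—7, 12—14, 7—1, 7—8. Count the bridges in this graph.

The edges on the cycle 11-2-8-7-11 are not bridges since each lies on that cycle.
Every edge lies on some cycle, so there are no bridges.

0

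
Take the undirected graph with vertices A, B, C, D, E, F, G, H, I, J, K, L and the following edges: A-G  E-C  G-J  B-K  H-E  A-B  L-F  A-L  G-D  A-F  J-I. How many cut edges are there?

The edges on the cycle A-L-F-A are not bridges since each lies on that cycle.
But removing B-K disconnects B from K; removing H-E disconnects H from E; removing G-J disconnects G from J; removing A-G disconnects A from G — these are bridges.
In total 8 edges are bridges.

8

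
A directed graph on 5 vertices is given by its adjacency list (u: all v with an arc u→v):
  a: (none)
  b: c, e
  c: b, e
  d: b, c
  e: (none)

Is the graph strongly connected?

No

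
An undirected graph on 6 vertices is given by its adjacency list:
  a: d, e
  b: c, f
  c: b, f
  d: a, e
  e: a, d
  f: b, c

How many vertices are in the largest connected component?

3

Starting from a we can reach a, d, e. That is one component of size 3.
Starting from b we can reach b, c, f. That is one component of size 3.
The largest has 3 vertices.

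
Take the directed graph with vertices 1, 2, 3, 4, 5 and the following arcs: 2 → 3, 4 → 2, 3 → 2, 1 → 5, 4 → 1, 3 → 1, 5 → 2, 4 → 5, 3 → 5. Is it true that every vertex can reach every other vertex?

No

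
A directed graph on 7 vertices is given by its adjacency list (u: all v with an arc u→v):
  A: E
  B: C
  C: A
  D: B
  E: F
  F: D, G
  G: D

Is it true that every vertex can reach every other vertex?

From C we can reach every vertex (A, B, C, D, E, F, G), and every vertex can reach C (A, B, C, D, E, F, G). So the whole graph is one strongly connected component.

Yes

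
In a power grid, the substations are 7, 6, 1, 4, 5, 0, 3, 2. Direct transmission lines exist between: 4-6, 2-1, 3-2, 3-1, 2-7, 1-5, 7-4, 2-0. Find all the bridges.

The edges on the cycle 3-2-1-3 are not bridges since each lies on that cycle.
But removing 6-4 disconnects 6 from 4; removing 0-2 disconnects 0 from 2; removing 7-4 disconnects 7 from 4; removing 7-2 disconnects 7 from 2 — these are bridges.
In total 5 edges are bridges.

0-2, 1-5, 2-7, 4-6, 4-7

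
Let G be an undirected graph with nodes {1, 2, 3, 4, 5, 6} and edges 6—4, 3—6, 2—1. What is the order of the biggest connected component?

3

5 is isolated — a component by itself.
Starting from 1 we can reach 1, 2. That is one component of size 2.
Starting from 3 we can reach 3, 4, 6. That is one component of size 3.
The largest has 3 vertices.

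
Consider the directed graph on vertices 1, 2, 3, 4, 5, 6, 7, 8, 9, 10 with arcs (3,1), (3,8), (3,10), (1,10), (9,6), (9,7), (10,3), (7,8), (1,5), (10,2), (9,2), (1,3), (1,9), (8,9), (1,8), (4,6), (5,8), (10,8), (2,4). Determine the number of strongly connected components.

{7, 8, 9} are all mutually reachable — one SCC of size 3.
{1, 3, 10} are all mutually reachable — one SCC of size 3.
{5} is an SCC by itself.
{2} is an SCC by itself.
{6} is an SCC by itself.
(and 1 more singleton SCC)
That gives 6 strongly connected components.

6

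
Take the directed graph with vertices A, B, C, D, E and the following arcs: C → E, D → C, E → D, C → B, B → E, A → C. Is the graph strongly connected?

No

There is no directed path from B to A, so the graph is not strongly connected.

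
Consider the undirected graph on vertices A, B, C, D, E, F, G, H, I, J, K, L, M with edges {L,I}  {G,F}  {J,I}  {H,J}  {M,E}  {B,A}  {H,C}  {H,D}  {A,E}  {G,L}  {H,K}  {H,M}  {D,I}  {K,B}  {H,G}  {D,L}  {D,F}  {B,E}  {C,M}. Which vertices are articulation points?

H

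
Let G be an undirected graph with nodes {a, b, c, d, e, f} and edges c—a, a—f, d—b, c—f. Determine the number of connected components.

3

e is isolated — a component by itself.
Starting from b we can reach b, d. That is one component of size 2.
Starting from a we can reach a, c, f. That is one component of size 3.
Total: 3 components.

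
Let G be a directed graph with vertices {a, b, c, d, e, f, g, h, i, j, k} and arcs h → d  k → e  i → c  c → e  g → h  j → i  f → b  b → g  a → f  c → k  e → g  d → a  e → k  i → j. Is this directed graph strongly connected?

There is no directed path from d to j, so the graph is not strongly connected.

No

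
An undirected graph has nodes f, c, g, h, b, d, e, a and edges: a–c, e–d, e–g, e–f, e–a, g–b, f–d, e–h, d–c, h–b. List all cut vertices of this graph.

Removing e increases the component count from 1 to 2, so e is a cut vertex.
By contrast removing b leaves 1 component; it is not a cut vertex. No other vertex is a cut vertex either.

e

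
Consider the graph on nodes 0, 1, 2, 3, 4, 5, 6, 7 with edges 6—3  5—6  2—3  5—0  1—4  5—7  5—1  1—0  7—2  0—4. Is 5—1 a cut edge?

No

After removing 5—1, the path 5-0-1 still connects them, so the edge is not a bridge.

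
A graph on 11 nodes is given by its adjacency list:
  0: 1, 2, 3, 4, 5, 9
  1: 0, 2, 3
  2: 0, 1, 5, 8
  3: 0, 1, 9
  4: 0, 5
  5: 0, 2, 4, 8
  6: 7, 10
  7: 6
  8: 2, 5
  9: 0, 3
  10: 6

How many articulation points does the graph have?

1

Removing 6 increases the component count from 2 to 3, so 6 is a cut vertex.
By contrast removing 9 leaves 2 components; it is not a cut vertex. No other vertex is a cut vertex either.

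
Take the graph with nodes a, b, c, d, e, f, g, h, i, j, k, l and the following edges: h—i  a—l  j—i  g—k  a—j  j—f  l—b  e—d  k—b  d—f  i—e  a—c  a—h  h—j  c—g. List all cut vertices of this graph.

Removing a increases the component count from 1 to 2, so a is a cut vertex.
By contrast removing g leaves 1 component; it is not a cut vertex. No other vertex is a cut vertex either.

a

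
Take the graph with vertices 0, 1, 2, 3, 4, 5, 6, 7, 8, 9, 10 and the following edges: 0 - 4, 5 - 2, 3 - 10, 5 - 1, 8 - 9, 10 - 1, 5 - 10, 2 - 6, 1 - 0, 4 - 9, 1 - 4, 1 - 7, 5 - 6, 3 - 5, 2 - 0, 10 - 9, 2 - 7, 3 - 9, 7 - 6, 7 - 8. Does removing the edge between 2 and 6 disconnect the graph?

After removing 2 - 6, the path 2-5-6 still connects them, so the edge is not a bridge.

No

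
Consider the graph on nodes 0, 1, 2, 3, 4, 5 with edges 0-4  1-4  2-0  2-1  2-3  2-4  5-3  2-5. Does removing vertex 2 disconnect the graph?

Yes

Deleting 2 raises the number of components from 1 to 2, so 2 is a cut vertex.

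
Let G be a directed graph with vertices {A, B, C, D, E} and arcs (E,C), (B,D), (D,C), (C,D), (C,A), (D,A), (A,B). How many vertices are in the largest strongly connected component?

4

{A, B, C, D} are all mutually reachable — one SCC of size 4.
{E} is an SCC by itself.
The largest has 4 vertices.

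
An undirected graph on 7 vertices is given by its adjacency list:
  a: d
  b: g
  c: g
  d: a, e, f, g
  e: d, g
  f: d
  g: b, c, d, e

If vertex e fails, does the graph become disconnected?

No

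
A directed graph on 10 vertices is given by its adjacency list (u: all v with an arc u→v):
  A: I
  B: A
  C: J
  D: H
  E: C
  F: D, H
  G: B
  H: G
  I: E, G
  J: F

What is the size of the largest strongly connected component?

{A, B, C, D, E, F, G, H, I, J} are all mutually reachable — one SCC of size 10.
The largest has 10 vertices.

10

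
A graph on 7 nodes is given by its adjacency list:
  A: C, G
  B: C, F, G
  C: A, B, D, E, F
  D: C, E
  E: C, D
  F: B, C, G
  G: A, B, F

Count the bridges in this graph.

0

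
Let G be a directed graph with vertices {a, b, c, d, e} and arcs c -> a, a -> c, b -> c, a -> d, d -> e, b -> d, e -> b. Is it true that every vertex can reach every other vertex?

Yes

From b we can reach every vertex (a, b, c, d, e), and every vertex can reach b (a, b, c, d, e). So the whole graph is one strongly connected component.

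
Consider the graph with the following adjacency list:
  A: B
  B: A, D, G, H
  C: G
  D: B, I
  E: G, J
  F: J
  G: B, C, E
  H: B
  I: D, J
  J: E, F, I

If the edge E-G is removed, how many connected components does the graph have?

1

E and G are still connected via E-J-I-D-B-G, so the component count stays at 1.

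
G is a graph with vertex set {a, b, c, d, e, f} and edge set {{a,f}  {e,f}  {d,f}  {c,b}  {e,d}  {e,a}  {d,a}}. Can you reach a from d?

From d we can reach a, d, e, f, which includes a.

Yes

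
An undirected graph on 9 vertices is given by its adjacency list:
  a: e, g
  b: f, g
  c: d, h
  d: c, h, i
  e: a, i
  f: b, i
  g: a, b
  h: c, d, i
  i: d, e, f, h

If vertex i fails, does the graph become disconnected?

Deleting i raises the number of components from 1 to 2, so i is a cut vertex.

Yes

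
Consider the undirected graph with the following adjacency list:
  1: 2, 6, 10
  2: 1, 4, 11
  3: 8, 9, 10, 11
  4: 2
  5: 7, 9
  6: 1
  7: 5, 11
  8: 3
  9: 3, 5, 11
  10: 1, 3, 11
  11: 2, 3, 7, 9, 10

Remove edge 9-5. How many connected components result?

1

9 and 5 are still connected via 9-11-7-5, so the component count stays at 1.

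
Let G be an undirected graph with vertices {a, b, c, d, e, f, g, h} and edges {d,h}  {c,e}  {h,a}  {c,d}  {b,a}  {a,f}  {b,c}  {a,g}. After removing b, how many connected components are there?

1

With b gone, the remaining components are: {a, c, d, e, f, g, h}.
That is 1 component.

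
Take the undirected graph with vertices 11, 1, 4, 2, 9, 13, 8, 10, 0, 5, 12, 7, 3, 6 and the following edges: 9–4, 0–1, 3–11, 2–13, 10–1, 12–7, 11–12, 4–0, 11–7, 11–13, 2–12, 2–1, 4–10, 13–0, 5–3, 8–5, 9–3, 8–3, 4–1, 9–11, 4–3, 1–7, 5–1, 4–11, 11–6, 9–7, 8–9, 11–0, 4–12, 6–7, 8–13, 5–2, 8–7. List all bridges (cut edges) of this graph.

The edges on the cycle 4-10-1-4 are not bridges since each lies on that cycle.
Every edge lies on some cycle, so there are no bridges.

none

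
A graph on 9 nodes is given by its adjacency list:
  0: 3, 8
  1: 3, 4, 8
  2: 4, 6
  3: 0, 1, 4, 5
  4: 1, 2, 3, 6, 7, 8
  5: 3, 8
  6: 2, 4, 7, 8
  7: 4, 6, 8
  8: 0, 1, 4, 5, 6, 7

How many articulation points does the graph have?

0

Removing 1, for instance, still leaves 1 component. No single vertex removal increases the component count — the graph has no articulation points.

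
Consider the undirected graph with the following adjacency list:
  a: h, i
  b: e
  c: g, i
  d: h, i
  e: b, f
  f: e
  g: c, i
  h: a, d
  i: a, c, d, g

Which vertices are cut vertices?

e, i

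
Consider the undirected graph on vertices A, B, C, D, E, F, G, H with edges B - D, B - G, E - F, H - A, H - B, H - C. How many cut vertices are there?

Removing B increases the component count from 2 to 4, so B is a cut vertex.
Removing H increases the component count from 2 to 4, so H is a cut vertex.
By contrast removing G leaves 2 components; it is not a cut vertex. No other vertex is a cut vertex either.

2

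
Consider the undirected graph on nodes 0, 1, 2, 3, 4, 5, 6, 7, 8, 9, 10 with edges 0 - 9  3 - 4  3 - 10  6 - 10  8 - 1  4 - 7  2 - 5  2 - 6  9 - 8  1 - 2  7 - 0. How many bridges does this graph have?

The edges on the cycle 3-4-7-0-9-8-1-2-6-10-3 are not bridges since each lies on that cycle.
But removing 5 - 2 disconnects 5 from 2 — this is a bridge.

1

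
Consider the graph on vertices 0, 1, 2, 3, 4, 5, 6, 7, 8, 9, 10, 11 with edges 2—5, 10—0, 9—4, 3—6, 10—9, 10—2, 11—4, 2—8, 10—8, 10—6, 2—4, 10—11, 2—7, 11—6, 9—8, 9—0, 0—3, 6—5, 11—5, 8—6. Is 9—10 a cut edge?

No

After removing 9—10, the path 9-0-10 still connects them, so the edge is not a bridge.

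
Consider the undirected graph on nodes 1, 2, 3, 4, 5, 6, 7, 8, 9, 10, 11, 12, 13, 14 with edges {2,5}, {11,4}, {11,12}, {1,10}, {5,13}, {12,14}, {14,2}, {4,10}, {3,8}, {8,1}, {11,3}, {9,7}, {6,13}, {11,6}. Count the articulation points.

Removing 11 increases the component count from 2 to 3, so 11 is a cut vertex.
By contrast removing 7 leaves 2 components; it is not a cut vertex. No other vertex is a cut vertex either.

1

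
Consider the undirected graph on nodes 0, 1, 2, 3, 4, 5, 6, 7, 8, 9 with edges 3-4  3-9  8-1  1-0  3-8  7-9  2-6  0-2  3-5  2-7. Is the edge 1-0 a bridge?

No

After removing 1-0, the path 1-8-3-9-7-2-0 still connects them, so the edge is not a bridge.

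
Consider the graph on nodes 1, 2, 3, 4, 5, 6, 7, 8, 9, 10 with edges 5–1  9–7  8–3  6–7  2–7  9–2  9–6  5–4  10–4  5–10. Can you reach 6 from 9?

Yes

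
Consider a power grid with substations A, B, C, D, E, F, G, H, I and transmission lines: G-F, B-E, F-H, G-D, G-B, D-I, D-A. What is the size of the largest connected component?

C is isolated — a component by itself.
Starting from A we can reach A, B, D, E, F, G, H, I. That is one component of size 8.
The largest has 8 vertices.

8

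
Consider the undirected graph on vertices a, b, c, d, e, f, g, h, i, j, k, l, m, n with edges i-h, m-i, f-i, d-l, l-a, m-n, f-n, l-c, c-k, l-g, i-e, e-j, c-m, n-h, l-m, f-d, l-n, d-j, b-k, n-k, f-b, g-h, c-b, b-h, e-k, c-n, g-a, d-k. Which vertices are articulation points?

Removing j, for instance, still leaves 1 component. No single vertex removal increases the component count — the graph has no articulation points.

none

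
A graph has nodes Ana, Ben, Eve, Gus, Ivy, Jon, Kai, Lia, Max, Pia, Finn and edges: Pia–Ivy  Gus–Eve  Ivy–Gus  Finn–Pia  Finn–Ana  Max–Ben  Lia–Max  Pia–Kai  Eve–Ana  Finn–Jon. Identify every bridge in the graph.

Ben-Max, Finn-Jon, Kai-Pia, Lia-Max

The edges on the cycle Finn-Pia-Ivy-Gus-Eve-Ana-Finn are not bridges since each lies on that cycle.
But removing Lia–Max disconnects Lia from Max; removing Pia–Kai disconnects Pia from Kai; removing Finn–Jon disconnects Finn from Jon; removing Max–Ben disconnects Max from Ben — these are bridges.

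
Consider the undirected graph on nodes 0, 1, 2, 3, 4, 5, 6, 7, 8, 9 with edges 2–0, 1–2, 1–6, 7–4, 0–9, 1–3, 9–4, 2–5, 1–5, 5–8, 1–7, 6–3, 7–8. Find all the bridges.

The edges on the cycle 1-6-3-1 are not bridges since each lies on that cycle.
Every edge lies on some cycle, so there are no bridges.

none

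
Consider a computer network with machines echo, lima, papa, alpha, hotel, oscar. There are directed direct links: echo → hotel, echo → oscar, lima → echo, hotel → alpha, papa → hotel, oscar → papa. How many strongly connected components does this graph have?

6

{lima} is an SCC by itself.
{hotel} is an SCC by itself.
{oscar} is an SCC by itself.
{papa} is an SCC by itself.
{echo} is an SCC by itself.
(and 1 more singleton SCC)
That gives 6 strongly connected components.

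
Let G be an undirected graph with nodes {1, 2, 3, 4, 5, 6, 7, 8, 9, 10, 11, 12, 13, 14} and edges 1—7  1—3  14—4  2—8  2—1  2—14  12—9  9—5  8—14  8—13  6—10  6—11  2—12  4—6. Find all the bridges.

The edges on the cycle 2-8-14-2 are not bridges since each lies on that cycle.
But removing 6—11 disconnects 6 from 11; removing 6—4 disconnects 6 from 4; removing 1—3 disconnects 1 from 3; removing 9—5 disconnects 9 from 5 — these are bridges.
In total 11 edges are bridges.

1-2, 1-3, 1-7, 10-6, 11-6, 12-2, 12-9, 13-8, 14-4, 4-6, 5-9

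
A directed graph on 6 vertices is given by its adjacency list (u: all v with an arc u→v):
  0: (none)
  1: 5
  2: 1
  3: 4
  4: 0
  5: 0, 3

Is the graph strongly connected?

There is no directed path from 1 to 2, so the graph is not strongly connected.

No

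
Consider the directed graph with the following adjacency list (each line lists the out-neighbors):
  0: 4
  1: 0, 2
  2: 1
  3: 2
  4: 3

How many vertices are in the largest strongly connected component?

5

{0, 1, 2, 3, 4} are all mutually reachable — one SCC of size 5.
The largest has 5 vertices.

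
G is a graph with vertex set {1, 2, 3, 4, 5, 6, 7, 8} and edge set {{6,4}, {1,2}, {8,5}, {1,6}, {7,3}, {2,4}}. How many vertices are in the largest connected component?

Starting from 5 we can reach 5, 8. That is one component of size 2.
Starting from 3 we can reach 3, 7. That is one component of size 2.
Starting from 1 we can reach 1, 2, 4, 6. That is one component of size 4.
The largest has 4 vertices.

4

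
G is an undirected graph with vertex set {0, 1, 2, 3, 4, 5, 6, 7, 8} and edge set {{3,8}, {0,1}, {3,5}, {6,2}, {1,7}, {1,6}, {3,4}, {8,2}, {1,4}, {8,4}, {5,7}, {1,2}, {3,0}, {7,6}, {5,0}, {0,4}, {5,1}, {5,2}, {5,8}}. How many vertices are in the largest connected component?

9

Starting from 0 we can reach 0, 1, 2, 3, 4, 5, 6, 7, 8. That is one component of size 9.
The largest has 9 vertices.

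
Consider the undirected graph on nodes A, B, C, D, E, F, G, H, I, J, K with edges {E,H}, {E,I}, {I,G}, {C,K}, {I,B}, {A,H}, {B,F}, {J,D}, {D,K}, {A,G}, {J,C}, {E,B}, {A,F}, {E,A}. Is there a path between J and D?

Yes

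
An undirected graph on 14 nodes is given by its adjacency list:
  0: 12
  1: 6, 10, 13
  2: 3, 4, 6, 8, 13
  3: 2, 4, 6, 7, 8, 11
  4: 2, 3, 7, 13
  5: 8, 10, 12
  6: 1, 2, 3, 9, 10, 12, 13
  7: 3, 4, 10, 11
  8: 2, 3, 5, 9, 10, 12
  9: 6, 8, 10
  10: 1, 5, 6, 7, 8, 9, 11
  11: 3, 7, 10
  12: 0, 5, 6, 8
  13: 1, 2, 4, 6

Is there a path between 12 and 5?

Yes

From 12 we can reach 0, 1, 2, 3, 4, 5, 6, 7, 8, 9, 10, 11, 12, 13, which includes 5.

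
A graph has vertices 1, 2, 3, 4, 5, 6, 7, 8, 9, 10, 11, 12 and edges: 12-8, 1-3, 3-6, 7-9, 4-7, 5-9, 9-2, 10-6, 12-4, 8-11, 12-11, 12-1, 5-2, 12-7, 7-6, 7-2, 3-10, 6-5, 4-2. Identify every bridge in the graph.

none

The edges on the cycle 12-8-11-12 are not bridges since each lies on that cycle.
Every edge lies on some cycle, so there are no bridges.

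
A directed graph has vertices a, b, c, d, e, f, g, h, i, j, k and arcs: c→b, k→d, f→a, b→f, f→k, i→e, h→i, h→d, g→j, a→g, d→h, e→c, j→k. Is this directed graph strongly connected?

Yes

From a we can reach every vertex (a, b, c, d, e, f, g, h, i, j, k), and every vertex can reach a (a, b, c, d, e, f, g, h, i, j, k). So the whole graph is one strongly connected component.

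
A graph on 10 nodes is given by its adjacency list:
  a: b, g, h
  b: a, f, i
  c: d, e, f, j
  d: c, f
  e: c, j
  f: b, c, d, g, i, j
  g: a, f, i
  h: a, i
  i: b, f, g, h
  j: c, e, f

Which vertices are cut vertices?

Removing f increases the component count from 1 to 2, so f is a cut vertex.
By contrast removing j leaves 1 component; it is not a cut vertex. No other vertex is a cut vertex either.

f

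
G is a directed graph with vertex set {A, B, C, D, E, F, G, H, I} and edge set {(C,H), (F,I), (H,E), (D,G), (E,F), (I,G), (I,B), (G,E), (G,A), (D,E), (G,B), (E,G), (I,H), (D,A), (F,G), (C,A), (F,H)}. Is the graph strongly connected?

No

There is no directed path from F to C, so the graph is not strongly connected.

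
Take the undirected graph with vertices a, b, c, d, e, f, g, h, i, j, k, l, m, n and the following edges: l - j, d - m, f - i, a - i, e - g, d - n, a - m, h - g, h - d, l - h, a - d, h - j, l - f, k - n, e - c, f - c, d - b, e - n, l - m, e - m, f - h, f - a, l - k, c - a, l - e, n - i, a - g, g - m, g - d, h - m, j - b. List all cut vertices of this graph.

none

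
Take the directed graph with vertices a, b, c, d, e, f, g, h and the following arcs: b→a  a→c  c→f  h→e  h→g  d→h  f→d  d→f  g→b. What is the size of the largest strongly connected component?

7

{a, b, c, d, f, g, h} are all mutually reachable — one SCC of size 7.
{e} is an SCC by itself.
The largest has 7 vertices.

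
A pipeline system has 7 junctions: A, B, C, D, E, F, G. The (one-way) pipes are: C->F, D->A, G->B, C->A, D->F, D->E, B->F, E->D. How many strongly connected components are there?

6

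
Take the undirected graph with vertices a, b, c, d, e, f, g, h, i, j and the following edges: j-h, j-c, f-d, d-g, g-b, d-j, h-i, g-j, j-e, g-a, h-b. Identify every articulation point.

d, g, h, j

Removing d increases the component count from 1 to 2, so d is a cut vertex.
Removing g increases the component count from 1 to 2, so g is a cut vertex.
Removing h increases the component count from 1 to 2, so h is a cut vertex.
Likewise j is a cut vertex.
By contrast removing c leaves 1 component; it is not a cut vertex. No other vertex is a cut vertex either.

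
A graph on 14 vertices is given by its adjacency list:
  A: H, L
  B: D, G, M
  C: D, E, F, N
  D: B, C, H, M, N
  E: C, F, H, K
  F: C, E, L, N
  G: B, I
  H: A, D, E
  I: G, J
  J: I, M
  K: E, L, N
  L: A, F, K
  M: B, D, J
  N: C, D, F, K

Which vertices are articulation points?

Removing D increases the component count from 1 to 2, so D is a cut vertex.
By contrast removing L leaves 1 component; it is not a cut vertex. No other vertex is a cut vertex either.

D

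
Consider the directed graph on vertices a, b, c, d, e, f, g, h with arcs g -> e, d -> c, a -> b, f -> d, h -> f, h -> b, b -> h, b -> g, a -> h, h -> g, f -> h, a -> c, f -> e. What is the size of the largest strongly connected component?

{b, f, h} are all mutually reachable — one SCC of size 3.
{e} is an SCC by itself.
{a} is an SCC by itself.
{g} is an SCC by itself.
{d} is an SCC by itself.
(and 1 more singleton SCC)
The largest has 3 vertices.

3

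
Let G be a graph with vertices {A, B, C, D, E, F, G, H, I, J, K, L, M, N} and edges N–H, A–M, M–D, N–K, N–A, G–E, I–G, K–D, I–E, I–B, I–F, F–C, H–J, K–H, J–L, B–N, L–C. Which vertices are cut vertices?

I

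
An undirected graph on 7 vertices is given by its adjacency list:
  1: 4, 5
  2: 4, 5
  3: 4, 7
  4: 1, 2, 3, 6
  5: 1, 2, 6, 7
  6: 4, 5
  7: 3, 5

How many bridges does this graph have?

The edges on the cycle 6-4-3-7-5-6 are not bridges since each lies on that cycle.
Every edge lies on some cycle, so there are no bridges.

0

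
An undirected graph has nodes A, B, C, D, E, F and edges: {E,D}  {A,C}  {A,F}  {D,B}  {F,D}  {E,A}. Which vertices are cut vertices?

A, D

Removing A increases the component count from 1 to 2, so A is a cut vertex.
Removing D increases the component count from 1 to 2, so D is a cut vertex.
By contrast removing C leaves 1 component; it is not a cut vertex. No other vertex is a cut vertex either.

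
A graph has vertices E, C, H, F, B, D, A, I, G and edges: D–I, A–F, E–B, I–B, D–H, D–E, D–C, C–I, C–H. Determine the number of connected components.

G is isolated — a component by itself.
Starting from A we can reach A, F. That is one component of size 2.
Starting from B we can reach B, C, D, E, H, I. That is one component of size 6.
Total: 3 components.

3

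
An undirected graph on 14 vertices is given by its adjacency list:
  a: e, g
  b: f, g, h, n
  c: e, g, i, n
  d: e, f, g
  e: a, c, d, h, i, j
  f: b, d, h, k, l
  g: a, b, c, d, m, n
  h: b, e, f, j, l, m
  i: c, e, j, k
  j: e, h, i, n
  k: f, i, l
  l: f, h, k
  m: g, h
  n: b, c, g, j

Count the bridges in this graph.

0

The edges on the cycle e-j-n-c-i-e are not bridges since each lies on that cycle.
Every edge lies on some cycle, so there are no bridges.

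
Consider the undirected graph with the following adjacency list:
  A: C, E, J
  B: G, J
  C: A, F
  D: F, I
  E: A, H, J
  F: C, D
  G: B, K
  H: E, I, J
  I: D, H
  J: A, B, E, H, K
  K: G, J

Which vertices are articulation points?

J

Removing J increases the component count from 1 to 2, so J is a cut vertex.
By contrast removing C leaves 1 component; it is not a cut vertex. No other vertex is a cut vertex either.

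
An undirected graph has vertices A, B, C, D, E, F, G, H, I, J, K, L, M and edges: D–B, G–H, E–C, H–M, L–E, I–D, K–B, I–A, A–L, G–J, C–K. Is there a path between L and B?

Yes

From L we can reach A, B, C, D, E, I, K, L, which includes B.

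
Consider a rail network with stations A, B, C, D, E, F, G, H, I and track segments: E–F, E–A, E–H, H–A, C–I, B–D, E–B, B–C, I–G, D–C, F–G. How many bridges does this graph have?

The edges on the cycle E-H-A-E are not bridges since each lies on that cycle.
Every edge lies on some cycle, so there are no bridges.

0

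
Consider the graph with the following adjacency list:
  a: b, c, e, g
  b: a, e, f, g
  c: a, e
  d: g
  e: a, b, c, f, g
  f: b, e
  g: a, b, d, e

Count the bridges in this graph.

The edges on the cycle e-g-a-e are not bridges since each lies on that cycle.
But removing g-d disconnects g from d — this is a bridge.

1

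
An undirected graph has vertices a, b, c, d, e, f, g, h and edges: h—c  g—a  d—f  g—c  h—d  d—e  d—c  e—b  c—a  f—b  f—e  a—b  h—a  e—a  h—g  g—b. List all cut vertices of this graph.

none

Removing b, for instance, still leaves 1 component. No single vertex removal increases the component count — the graph has no articulation points.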